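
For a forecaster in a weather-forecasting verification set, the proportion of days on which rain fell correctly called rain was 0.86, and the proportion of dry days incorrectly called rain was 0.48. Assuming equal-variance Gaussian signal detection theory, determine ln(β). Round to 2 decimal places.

ln β = -0.58

Φ⁻¹(H) = Φ⁻¹(0.86) = 1.080
Φ⁻¹(FA) = Φ⁻¹(0.48) = -0.050
ln β = −½·[z(H)² − z(FA)²] = −0.5 × (1.166 − 0.003) = -0.5815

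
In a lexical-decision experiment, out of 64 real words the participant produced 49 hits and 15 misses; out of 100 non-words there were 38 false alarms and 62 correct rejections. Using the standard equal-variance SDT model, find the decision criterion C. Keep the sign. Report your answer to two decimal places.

C = -0.21

H = 49/64 = 0.7656
FA = 38/100 = 0.3800
z(H) = z(0.7656) = 0.7244
z(FA) = z(0.3800) = -0.3055
c = −½·[z(H) + z(FA)] = −0.5 × (0.7244 + (-0.3055)) = -0.20945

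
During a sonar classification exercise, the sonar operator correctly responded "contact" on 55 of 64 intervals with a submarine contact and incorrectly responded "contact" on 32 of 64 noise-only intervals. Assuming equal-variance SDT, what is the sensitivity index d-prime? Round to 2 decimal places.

d-prime = 1.08

H = 55/64 = 0.8594
FA = 32/64 = 0.5000
z(0.8594) = 1.0776, z(0.5000) = 0.0000
d' = z(H) − z(FA) = 1.0776 − 0.0000 = 1.0776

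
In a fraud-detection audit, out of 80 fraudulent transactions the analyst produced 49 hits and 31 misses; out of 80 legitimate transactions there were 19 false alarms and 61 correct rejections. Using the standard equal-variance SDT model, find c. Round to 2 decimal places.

H = 49/80 = 0.6125
FA = 19/80 = 0.2375
z(H) = z(0.6125) = 0.286
z(FA) = z(0.2375) = -0.714
c = −½·[z(H) + z(FA)] = −0.5 × (0.286 + (-0.714)) = 0.214
c > 0: the analyst has a conservative response bias.

c = 0.21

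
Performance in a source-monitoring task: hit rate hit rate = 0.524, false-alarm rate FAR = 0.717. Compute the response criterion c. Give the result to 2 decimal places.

c = -0.32

z(0.524) = 0.0602, z(0.717) = 0.5740
c = −½·[z(H) + z(FA)] = −0.5 × (0.0602 + 0.5740) = -0.3171
c < 0: the participant has a liberal response bias.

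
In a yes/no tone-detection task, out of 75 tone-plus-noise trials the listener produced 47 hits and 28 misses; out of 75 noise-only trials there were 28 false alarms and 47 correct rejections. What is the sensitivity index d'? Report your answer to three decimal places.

d' = 0.646

H = 47/75 = 0.6267
FA = 28/75 = 0.3733
Φ⁻¹(0.6267) = 0.3231, Φ⁻¹(0.3733) = -0.3231
d' = z(H) − z(FA) = 0.3231 − (-0.3231) = 0.6462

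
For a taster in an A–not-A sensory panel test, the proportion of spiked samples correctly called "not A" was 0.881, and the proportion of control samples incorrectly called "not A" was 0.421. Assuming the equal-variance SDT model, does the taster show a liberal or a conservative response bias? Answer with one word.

z(H) = 1.180, z(FA) = -0.199
c = −½·(z(H) + z(FA)) = -0.4905
c < 0 → liberal criterion (biased toward responding “yes”).

liberal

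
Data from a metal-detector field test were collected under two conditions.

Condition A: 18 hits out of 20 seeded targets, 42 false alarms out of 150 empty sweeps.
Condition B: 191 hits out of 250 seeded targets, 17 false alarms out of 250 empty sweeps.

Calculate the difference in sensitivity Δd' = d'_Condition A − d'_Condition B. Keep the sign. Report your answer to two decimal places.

Δd' = -0.35

Condition A: z(0.9000) = 1.282, z(0.2800) = -0.583, d' = 1.865
Condition B: z(0.7640) = 0.719, z(0.0680) = -1.491, d' = 2.210
Δd' = d'_Condition A − d'_Condition B = 1.865 − 2.210 = -0.345
Condition B has the higher sensitivity.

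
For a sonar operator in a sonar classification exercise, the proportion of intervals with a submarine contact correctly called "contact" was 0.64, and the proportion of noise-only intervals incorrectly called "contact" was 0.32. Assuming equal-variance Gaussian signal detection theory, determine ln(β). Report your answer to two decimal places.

ln β = 0.05

z(H) = 0.358
z(FA) = -0.468
ln β = −½·[z(H)² − z(FA)²] = −0.5 × (0.128 − 0.219) = 0.0455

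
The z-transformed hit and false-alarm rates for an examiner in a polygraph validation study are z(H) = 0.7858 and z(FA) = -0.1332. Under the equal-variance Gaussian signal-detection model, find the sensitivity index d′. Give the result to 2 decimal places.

d' = z(H) − z(FA) = 0.7858 − (-0.1332) = 0.9190

d′ = 0.92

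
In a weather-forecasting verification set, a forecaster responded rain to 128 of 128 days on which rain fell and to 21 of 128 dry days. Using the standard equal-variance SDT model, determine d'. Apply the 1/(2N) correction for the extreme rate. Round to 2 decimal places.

d' = 3.64

The hit rate is 128/128 = 1, so apply the 1/(2N) correction: H → 1 − 1/(2·128) = 0.99609.
z(H) = z(0.99609) = 2.660
z(FA) = z(0.16406) = -0.978
d' = 2.660 − (-0.978) = 3.638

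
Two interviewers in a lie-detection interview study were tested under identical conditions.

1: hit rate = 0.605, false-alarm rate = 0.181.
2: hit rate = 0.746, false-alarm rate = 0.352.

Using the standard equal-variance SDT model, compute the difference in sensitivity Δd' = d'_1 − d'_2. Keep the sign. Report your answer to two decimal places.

1: z(0.605) = 0.266, z(0.181) = -0.912, d' = 1.178
2: z(0.746) = 0.662, z(0.352) = -0.380, d' = 1.042
Δd' = d'_1 − d'_2 = 1.178 − 1.042 = 0.136
1 has the higher sensitivity.

Δd' = 0.14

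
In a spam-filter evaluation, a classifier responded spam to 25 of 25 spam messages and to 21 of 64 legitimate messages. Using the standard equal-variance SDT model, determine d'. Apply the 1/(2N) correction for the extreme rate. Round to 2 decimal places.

d' = 2.50

The hit rate is 25/25 = 1, so apply the 1/(2N) correction: H → 1 − 1/(2·25) = 0.98000.
z(H) = z(0.98000) = 2.054
z(FA) = z(0.32812) = -0.445
d' = 2.054 − (-0.445) = 2.499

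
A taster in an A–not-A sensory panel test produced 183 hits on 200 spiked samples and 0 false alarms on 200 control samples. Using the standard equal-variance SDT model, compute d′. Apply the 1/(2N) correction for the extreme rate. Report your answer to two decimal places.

The false-alarm rate is 0/200 = 0, so apply the 1/(2N) correction: FA → 1/(2·200) = 0.00250.
z(H) = z(0.91500) = 1.372
z(FA) = z(0.00250) = -2.807
d' = 1.372 − (-2.807) = 4.179

d′ = 4.18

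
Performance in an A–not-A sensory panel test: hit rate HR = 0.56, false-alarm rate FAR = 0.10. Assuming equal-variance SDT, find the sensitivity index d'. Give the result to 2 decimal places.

Φ⁻¹(0.56) = 0.1510, Φ⁻¹(0.10) = -1.2816
d' = z(H) − z(FA) = 0.1510 − (-1.2816) = 1.4326

d' = 1.43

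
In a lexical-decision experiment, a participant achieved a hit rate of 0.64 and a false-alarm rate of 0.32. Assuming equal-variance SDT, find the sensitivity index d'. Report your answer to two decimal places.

d' = 0.83

z(H) = z(0.64) = 0.358
z(FA) = z(0.32) = -0.468
d' = z(H) − z(FA) = 0.358 − (-0.468) = 0.826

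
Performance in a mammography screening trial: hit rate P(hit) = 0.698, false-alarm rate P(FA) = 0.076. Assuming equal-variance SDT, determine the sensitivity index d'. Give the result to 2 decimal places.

z(0.698) = 0.5187, z(0.076) = -1.4325
d' = z(H) − z(FA) = 0.5187 − (-1.4325) = 1.9512

d' = 1.95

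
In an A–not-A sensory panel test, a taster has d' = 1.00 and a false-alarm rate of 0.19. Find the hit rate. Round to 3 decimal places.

z(false-alarm rate) = z(0.19) = -0.8779
z(H) = z(FA) + d' = -0.8779 + 1.00 = 0.1221
hit rate = Φ(0.1221) = 0.5486

hit rate = 0.549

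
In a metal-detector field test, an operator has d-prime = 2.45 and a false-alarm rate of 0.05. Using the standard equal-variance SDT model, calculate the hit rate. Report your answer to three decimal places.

z(false-alarm rate) = z(0.05) = -1.6449
z(H) = z(FA) + d' = -1.6449 + 2.45 = 0.8051
hit rate = Φ(0.8051) = 0.7896

hit rate = 0.790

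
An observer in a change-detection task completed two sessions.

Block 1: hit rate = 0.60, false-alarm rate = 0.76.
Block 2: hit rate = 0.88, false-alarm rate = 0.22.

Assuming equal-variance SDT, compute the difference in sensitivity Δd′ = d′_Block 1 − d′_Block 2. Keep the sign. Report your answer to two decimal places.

Block 1: z(0.60) = 0.253, z(0.76) = 0.706, d' = -0.453
Block 2: z(0.88) = 1.175, z(0.22) = -0.772, d' = 1.947
Δd' = d'_Block 1 − d'_Block 2 = -0.453 − 1.947 = -2.400
Block 2 has the higher sensitivity.

Δd′ = -2.40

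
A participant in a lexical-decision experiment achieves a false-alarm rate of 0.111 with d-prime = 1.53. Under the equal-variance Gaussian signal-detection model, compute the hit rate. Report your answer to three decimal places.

hit rate = 0.621

z(false-alarm rate) = z(0.111) = -1.2212
z(H) = z(FA) + d' = -1.2212 + 1.53 = 0.3088
hit rate = Φ(0.3088) = 0.6213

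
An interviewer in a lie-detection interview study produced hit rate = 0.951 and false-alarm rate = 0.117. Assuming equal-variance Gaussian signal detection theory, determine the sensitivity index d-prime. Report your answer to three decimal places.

d-prime = 2.845

Φ⁻¹(H) = Φ⁻¹(0.951) = 1.6546
Φ⁻¹(FA) = Φ⁻¹(0.117) = -1.1901
d' = z(H) − z(FA) = 1.6546 − (-1.1901) = 2.8447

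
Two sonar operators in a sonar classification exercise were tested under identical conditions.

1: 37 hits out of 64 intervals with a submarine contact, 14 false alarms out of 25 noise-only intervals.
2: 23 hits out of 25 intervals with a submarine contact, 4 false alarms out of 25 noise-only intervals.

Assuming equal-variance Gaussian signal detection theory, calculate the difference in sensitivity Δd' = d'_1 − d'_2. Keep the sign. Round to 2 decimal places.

Δd' = -2.35

1: z(0.5781) = 0.197, z(0.5600) = 0.151, d' = 0.046
2: z(0.9200) = 1.405, z(0.1600) = -0.994, d' = 2.399
Δd' = d'_1 − d'_2 = 0.046 − 2.399 = -2.353
2 has the higher sensitivity.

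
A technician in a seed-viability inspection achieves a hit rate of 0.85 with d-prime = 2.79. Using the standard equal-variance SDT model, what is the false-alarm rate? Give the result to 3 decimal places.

false-alarm rate = 0.040

z(hit rate) = z(0.85) = 1.0364
z(FA) = z(H) − d' = 1.0364 − 2.79 = -1.7536
false-alarm rate = Φ(-1.7536) = 0.0397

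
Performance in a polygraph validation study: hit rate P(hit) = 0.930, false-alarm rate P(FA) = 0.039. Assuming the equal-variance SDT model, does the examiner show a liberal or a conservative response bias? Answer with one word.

z(H) = 1.476, z(FA) = -1.762
c = −½·(z(H) + z(FA)) = 0.143
c > 0 → conservative criterion (biased toward responding “no”).

conservative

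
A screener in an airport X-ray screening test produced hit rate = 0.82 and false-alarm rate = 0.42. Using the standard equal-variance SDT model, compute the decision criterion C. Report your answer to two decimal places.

z(H) = z(0.82) = 0.9154
z(FA) = z(0.42) = -0.2019
c = −½·[z(H) + z(FA)] = −0.5 × (0.9154 + (-0.2019)) = -0.35675
c < 0: the screener has a liberal response bias.

C = -0.36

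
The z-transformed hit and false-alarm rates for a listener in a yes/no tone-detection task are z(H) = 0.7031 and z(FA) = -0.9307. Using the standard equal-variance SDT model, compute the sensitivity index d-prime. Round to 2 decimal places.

d-prime = 1.63

d' = z(H) − z(FA) = 0.7031 − (-0.9307) = 1.6338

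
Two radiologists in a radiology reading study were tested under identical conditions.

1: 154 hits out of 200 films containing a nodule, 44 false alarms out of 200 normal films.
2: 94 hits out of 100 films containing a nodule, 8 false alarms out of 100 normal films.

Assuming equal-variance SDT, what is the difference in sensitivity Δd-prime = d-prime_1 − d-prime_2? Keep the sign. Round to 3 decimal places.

1: z(0.7700) = 0.7388, z(0.2200) = -0.7722, d' = 1.5110
2: z(0.9400) = 1.5548, z(0.0800) = -1.4051, d' = 2.9599
Δd' = d'_1 − d'_2 = 1.5110 − 2.9599 = -1.4489
2 has the higher sensitivity.

Δd-prime = -1.449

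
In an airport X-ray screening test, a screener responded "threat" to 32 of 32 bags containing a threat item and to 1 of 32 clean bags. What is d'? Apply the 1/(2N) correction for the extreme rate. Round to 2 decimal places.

The hit rate is 32/32 = 1, so apply the 1/(2N) correction: H → 1 − 1/(2·32) = 0.98438.
z(H) = z(0.98438) = 2.154
z(FA) = z(0.03125) = -1.863
d' = 2.154 − (-1.863) = 4.017

d' = 4.02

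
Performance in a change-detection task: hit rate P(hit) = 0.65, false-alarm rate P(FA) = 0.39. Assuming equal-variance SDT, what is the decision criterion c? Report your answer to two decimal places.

c = -0.05

z(0.65) = 0.385, z(0.39) = -0.279
c = −½·[z(H) + z(FA)] = −0.5 × (0.385 + (-0.279)) = -0.053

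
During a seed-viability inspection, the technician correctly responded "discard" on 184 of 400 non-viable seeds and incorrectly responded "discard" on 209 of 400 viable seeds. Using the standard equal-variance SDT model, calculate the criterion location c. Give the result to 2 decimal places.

c = 0.02

H = 184/400 = 0.4600
FA = 209/400 = 0.5225
z(H) = -0.100
z(FA) = 0.056
c = −½·[z(H) + z(FA)] = −0.5 × (-0.100 + 0.056) = 0.022
c > 0: the technician has a conservative response bias.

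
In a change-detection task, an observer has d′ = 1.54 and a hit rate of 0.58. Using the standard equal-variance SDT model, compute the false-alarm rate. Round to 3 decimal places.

z(hit rate) = z(0.58) = 0.2019
z(FA) = z(H) − d' = 0.2019 − 1.54 = -1.3381
false-alarm rate = Φ(-1.3381) = 0.0904

false-alarm rate = 0.090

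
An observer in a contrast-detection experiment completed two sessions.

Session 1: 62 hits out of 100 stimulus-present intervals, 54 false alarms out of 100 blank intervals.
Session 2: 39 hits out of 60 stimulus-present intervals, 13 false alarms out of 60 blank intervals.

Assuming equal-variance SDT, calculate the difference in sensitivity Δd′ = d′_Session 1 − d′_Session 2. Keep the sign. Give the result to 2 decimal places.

Session 1: z(0.6200) = 0.305, z(0.5400) = 0.100, d' = 0.205
Session 2: z(0.6500) = 0.385, z(0.2167) = -0.783, d' = 1.168
Δd' = d'_Session 1 − d'_Session 2 = 0.205 − 1.168 = -0.963
Session 2 has the higher sensitivity.

Δd′ = -0.96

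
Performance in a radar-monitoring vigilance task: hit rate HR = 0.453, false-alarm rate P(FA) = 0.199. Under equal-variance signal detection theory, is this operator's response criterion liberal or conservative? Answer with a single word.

conservative

z(H) = -0.118, z(FA) = -0.845
c = −½·(z(H) + z(FA)) = 0.4815
c > 0 → conservative criterion (biased toward responding “no”).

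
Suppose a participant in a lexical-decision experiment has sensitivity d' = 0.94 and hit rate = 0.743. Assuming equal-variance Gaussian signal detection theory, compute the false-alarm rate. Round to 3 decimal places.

z(hit rate) = z(0.743) = 0.6526
z(FA) = z(H) − d' = 0.6526 − 0.94 = -0.2874
false-alarm rate = Φ(-0.2874) = 0.3869

false-alarm rate = 0.387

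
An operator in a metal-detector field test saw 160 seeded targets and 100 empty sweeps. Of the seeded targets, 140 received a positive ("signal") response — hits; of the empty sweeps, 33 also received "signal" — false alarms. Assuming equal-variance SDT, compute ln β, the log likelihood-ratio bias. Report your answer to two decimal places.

H = 140/160 = 0.8750
FA = 33/100 = 0.3300
Φ⁻¹(0.8750) = 1.150, Φ⁻¹(0.3300) = -0.440
ln β = −½·[z(H)² − z(FA)²] = −0.5 × (1.323 − 0.194) = -0.5645

ln β = -0.56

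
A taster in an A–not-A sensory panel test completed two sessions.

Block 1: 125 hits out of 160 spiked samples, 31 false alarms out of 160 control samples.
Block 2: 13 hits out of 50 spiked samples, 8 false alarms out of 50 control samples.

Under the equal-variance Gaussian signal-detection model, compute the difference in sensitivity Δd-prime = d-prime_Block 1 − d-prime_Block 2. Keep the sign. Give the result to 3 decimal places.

Block 1: z(0.7812) = 0.7763, z(0.1938) = -0.8640, d' = 1.6403
Block 2: z(0.2600) = -0.6433, z(0.1600) = -0.9945, d' = 0.3512
Δd' = d'_Block 1 − d'_Block 2 = 1.6403 − 0.3512 = 1.2891
Block 1 has the higher sensitivity.

Δd-prime = 1.289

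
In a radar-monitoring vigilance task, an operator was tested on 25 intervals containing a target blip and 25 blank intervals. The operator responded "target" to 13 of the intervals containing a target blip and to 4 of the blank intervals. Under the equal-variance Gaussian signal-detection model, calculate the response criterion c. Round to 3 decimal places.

c = 0.472

H = 13/25 = 0.5200
FA = 4/25 = 0.1600
z(H) = 0.0502
z(FA) = -0.9945
c = −½·[z(H) + z(FA)] = −0.5 × (0.0502 + (-0.9945)) = 0.47215
c > 0: the operator has a conservative response bias.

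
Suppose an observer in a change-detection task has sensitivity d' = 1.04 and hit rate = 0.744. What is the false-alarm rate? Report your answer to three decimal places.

z(hit rate) = z(0.744) = 0.6557
z(FA) = z(H) − d' = 0.6557 − 1.04 = -0.3843
false-alarm rate = Φ(-0.3843) = 0.3504

false-alarm rate = 0.350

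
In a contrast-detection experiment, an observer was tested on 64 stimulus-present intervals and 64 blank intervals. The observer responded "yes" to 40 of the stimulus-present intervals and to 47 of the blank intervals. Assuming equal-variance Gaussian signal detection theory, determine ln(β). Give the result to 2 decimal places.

ln β = 0.15

H = 40/64 = 0.6250
FA = 47/64 = 0.7344
Φ⁻¹(H) = Φ⁻¹(0.6250) = 0.319
Φ⁻¹(FA) = Φ⁻¹(0.7344) = 0.626
ln β = −½·[z(H)² − z(FA)²] = −0.5 × (0.102 − 0.392) = 0.145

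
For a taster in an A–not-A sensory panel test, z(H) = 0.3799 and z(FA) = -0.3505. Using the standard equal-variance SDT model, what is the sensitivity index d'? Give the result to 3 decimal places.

d' = z(H) − z(FA) = 0.3799 − (-0.3505) = 0.7304

d' = 0.730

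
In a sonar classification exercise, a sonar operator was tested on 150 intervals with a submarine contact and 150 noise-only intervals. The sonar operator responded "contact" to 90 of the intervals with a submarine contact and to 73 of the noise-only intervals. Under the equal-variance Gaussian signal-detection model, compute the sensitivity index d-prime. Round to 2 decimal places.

d-prime = 0.29

H = 90/150 = 0.6000
FA = 73/150 = 0.4867
Φ⁻¹(0.6000) = 0.2533, Φ⁻¹(0.4867) = -0.0333
d' = z(H) − z(FA) = 0.2533 − (-0.0333) = 0.2866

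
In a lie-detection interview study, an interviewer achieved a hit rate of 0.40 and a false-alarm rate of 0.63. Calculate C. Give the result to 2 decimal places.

C = -0.04

z(H) = -0.253
z(FA) = 0.332
c = −½·[z(H) + z(FA)] = −0.5 × (-0.253 + 0.332) = -0.0395
c < 0: the interviewer has a liberal response bias.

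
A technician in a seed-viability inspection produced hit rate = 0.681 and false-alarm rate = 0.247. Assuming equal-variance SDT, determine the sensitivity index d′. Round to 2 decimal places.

d′ = 1.15

z(H) = z(0.681) = 0.4705
z(FA) = z(0.247) = -0.6840
d' = z(H) − z(FA) = 0.4705 − (-0.6840) = 1.1545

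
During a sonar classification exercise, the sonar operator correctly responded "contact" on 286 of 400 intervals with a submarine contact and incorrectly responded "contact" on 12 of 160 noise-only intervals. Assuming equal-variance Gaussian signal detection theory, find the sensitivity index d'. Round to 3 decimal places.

H = 286/400 = 0.7150
FA = 12/160 = 0.0750
Φ⁻¹(H) = Φ⁻¹(0.7150) = 0.5681
Φ⁻¹(FA) = Φ⁻¹(0.0750) = -1.4395
d' = z(H) − z(FA) = 0.5681 − (-1.4395) = 2.0076

d' = 2.008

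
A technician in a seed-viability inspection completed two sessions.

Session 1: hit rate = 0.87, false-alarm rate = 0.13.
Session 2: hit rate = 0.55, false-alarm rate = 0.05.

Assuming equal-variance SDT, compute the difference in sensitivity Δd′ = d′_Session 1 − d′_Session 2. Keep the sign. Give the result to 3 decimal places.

Δd′ = 0.482

Session 1: z(0.87) = 1.1264, z(0.13) = -1.1264, d' = 2.2528
Session 2: z(0.55) = 0.1257, z(0.05) = -1.6449, d' = 1.7706
Δd' = d'_Session 1 − d'_Session 2 = 2.2528 − 1.7706 = 0.4822
Session 1 has the higher sensitivity.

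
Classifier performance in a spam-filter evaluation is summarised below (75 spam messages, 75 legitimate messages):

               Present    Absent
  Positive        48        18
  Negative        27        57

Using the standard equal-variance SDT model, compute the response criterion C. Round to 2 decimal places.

C = 0.17

H = 48/75 = 0.6400
FA = 18/75 = 0.2400
z(0.6400) = 0.3585, z(0.2400) = -0.7063
c = −½·[z(H) + z(FA)] = −0.5 × (0.3585 + (-0.7063)) = 0.1739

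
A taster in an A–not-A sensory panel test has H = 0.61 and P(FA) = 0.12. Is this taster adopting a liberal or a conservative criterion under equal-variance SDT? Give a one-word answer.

conservative

z(H) = 0.279, z(FA) = -1.175
c = −½·(z(H) + z(FA)) = 0.448
c > 0 → conservative criterion (biased toward responding “no”).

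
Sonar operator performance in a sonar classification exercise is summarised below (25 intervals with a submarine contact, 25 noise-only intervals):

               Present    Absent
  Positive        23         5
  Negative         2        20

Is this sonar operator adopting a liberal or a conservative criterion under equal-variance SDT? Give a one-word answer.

z(H) = 1.405, z(FA) = -0.842
c = −½·(z(H) + z(FA)) = -0.2815
c < 0 → liberal criterion (biased toward responding “yes”).

liberal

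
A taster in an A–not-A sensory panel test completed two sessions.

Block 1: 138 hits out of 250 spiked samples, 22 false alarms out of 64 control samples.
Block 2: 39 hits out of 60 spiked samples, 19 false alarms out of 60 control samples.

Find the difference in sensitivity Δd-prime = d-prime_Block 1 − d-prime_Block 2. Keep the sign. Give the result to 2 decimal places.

Δd-prime = -0.33

Block 1: z(0.5520) = 0.131, z(0.3438) = -0.402, d' = 0.533
Block 2: z(0.6500) = 0.385, z(0.3167) = -0.477, d' = 0.862
Δd' = d'_Block 1 − d'_Block 2 = 0.533 − 0.862 = -0.329
Block 2 has the higher sensitivity.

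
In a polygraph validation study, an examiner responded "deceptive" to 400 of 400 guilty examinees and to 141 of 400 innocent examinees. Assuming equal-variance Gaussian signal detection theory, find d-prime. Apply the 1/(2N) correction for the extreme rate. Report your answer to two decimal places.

d-prime = 3.40

The hit rate is 400/400 = 1, so apply the 1/(2N) correction: H → 1 − 1/(2·400) = 0.99875.
z(H) = z(0.99875) = 3.023
z(FA) = z(0.35250) = -0.379
d' = 3.023 − (-0.379) = 3.402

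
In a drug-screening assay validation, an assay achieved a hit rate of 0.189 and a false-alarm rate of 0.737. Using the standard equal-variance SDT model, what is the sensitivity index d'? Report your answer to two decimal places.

d' = -1.52

z(H) = z(0.189) = -0.8816
z(FA) = z(0.737) = 0.6341
d' = z(H) − z(FA) = -0.8816 − 0.6341 = -1.5157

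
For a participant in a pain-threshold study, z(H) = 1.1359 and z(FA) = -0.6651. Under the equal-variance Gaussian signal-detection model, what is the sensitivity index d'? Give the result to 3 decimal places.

d' = 1.801

d' = z(H) − z(FA) = 1.1359 − (-0.6651) = 1.8010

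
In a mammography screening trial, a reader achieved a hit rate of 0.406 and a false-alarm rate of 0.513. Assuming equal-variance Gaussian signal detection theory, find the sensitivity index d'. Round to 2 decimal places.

d' = -0.27

Φ⁻¹(0.406) = -0.238, Φ⁻¹(0.513) = 0.033
d' = z(H) − z(FA) = -0.238 − 0.033 = -0.271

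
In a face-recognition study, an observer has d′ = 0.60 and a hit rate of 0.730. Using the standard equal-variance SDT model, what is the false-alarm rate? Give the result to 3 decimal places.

false-alarm rate = 0.505

z(hit rate) = z(0.730) = 0.6128
z(FA) = z(H) − d' = 0.6128 − 0.60 = 0.0128
false-alarm rate = Φ(0.0128) = 0.5051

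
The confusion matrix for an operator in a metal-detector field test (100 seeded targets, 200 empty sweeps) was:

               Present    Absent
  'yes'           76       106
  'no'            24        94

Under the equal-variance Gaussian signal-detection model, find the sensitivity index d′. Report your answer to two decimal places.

H = 76/100 = 0.7600
FA = 106/200 = 0.5300
z(H) = z(0.7600) = 0.706
z(FA) = z(0.5300) = 0.075
d' = z(H) − z(FA) = 0.706 − 0.075 = 0.631

d′ = 0.63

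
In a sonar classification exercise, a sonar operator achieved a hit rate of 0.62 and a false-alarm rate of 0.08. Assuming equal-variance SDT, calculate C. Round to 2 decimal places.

z(H) = 0.305
z(FA) = -1.405
c = −½·[z(H) + z(FA)] = −0.5 × (0.305 + (-1.405)) = 0.550
c > 0: the sonar operator has a conservative response bias.

C = 0.55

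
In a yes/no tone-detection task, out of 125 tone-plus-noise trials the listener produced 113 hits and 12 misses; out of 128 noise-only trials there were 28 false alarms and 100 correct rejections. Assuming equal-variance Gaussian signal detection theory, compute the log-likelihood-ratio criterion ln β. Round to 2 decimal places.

ln β = -0.55

H = 113/125 = 0.9040
FA = 28/128 = 0.2188
z(0.9040) = 1.305, z(0.2188) = -0.776
ln β = −½·[z(H)² − z(FA)²] = −0.5 × (1.703 − 0.602) = -0.5505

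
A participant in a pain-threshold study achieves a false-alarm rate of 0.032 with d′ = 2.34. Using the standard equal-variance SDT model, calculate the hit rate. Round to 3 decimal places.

hit rate = 0.687

z(false-alarm rate) = z(0.032) = -1.8522
z(H) = z(FA) + d' = -1.8522 + 2.34 = 0.4878
hit rate = Φ(0.4878) = 0.6872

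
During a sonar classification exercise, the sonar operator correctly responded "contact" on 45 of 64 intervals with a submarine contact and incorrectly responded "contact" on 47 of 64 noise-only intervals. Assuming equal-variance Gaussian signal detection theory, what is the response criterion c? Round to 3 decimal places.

c = -0.580

H = 45/64 = 0.7031
FA = 47/64 = 0.7344
z(H) = 0.5333
z(FA) = 0.6262
c = −½·[z(H) + z(FA)] = −0.5 × (0.5333 + 0.6262) = -0.57975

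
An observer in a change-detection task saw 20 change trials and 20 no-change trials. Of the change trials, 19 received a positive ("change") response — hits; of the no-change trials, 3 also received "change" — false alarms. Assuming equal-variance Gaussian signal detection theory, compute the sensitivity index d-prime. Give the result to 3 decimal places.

d-prime = 2.681

H = 19/20 = 0.9500
FA = 3/20 = 0.1500
z(H) = z(0.9500) = 1.6449
z(FA) = z(0.1500) = -1.0364
d' = z(H) − z(FA) = 1.6449 − (-1.0364) = 2.6813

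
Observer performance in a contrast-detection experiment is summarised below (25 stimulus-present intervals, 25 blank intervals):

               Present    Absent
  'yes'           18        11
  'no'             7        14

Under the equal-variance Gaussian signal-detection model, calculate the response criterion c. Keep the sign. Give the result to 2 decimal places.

c = -0.22

H = 18/25 = 0.7200
FA = 11/25 = 0.4400
z(0.7200) = 0.5828, z(0.4400) = -0.1510
c = −½·[z(H) + z(FA)] = −0.5 × (0.5828 + (-0.1510)) = -0.2159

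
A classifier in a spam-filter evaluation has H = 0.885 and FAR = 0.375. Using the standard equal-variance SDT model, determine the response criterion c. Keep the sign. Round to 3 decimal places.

c = -0.441

Φ⁻¹(H) = Φ⁻¹(0.885) = 1.2004
Φ⁻¹(FA) = Φ⁻¹(0.375) = -0.3186
c = −½·[z(H) + z(FA)] = −0.5 × (1.2004 + (-0.3186)) = -0.4409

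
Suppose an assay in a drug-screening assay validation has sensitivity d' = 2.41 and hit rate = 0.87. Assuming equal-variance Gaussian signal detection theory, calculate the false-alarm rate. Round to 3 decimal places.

false-alarm rate = 0.100

z(hit rate) = z(0.87) = 1.1264
z(FA) = z(H) − d' = 1.1264 − 2.41 = -1.2836
false-alarm rate = Φ(-1.2836) = 0.0996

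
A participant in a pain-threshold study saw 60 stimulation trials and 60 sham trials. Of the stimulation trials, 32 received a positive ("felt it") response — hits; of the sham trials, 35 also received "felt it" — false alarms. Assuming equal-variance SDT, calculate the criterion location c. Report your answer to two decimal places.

c = -0.15

H = 32/60 = 0.5333
FA = 35/60 = 0.5833
z(H) = 0.0836
z(FA) = 0.2103
c = −½·[z(H) + z(FA)] = −0.5 × (0.0836 + 0.2103) = -0.14695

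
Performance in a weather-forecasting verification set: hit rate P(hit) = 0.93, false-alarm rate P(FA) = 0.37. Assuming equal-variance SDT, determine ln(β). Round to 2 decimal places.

ln β = -1.03

Φ⁻¹(H) = Φ⁻¹(0.93) = 1.476
Φ⁻¹(FA) = Φ⁻¹(0.37) = -0.332
ln β = −½·[z(H)² − z(FA)²] = −0.5 × (2.179 − 0.110) = -1.0345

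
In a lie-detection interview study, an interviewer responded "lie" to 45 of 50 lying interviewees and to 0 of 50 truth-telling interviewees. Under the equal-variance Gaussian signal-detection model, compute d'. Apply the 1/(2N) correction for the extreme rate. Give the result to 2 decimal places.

The false-alarm rate is 0/50 = 0, so apply the 1/(2N) correction: FA → 1/(2·50) = 0.01000.
z(H) = z(0.90000) = 1.282
z(FA) = z(0.01000) = -2.326
d' = 1.282 − (-2.326) = 3.608

d' = 3.61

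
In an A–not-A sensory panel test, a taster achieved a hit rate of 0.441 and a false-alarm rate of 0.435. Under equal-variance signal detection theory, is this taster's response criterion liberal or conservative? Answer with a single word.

z(H) = -0.148, z(FA) = -0.164
c = −½·(z(H) + z(FA)) = 0.156
c > 0 → conservative criterion (biased toward responding “no”).

conservative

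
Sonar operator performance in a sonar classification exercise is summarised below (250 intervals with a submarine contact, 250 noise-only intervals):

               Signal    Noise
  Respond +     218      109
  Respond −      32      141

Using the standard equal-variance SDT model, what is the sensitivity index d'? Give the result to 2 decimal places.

d' = 1.30

H = 218/250 = 0.8720
FA = 109/250 = 0.4360
Φ⁻¹(0.8720) = 1.1359, Φ⁻¹(0.4360) = -0.1611
d' = z(H) − z(FA) = 1.1359 − (-0.1611) = 1.2970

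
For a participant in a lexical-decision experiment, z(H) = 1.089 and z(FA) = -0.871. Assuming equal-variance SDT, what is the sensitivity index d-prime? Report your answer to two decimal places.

d' = z(H) − z(FA) = 1.089 − (-0.871) = 1.960

d-prime = 1.96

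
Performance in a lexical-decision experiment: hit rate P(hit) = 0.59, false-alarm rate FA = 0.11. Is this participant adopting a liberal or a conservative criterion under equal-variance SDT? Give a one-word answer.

conservative

z(H) = 0.228, z(FA) = -1.227
c = −½·(z(H) + z(FA)) = 0.4995
c > 0 → conservative criterion (biased toward responding “no”).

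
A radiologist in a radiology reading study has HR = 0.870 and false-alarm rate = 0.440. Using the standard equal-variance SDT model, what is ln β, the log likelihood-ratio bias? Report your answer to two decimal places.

Φ⁻¹(H) = 1.126
Φ⁻¹(FA) = -0.151
ln β = −½·[z(H)² − z(FA)²] = −0.5 × (1.268 − 0.023) = -0.6225

ln β = -0.62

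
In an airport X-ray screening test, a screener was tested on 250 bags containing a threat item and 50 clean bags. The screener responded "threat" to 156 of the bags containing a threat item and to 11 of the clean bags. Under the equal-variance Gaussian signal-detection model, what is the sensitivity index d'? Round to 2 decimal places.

d' = 1.09

H = 156/250 = 0.6240
FA = 11/50 = 0.2200
z(H) = z(0.6240) = 0.316
z(FA) = z(0.2200) = -0.772
d' = z(H) − z(FA) = 0.316 − (-0.772) = 1.088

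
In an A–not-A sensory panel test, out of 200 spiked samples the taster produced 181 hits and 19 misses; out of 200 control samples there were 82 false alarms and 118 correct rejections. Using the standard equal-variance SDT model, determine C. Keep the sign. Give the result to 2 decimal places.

H = 181/200 = 0.9050
FA = 82/200 = 0.4100
z(0.9050) = 1.311, z(0.4100) = -0.228
c = −½·[z(H) + z(FA)] = −0.5 × (1.311 + (-0.228)) = -0.5415

C = -0.54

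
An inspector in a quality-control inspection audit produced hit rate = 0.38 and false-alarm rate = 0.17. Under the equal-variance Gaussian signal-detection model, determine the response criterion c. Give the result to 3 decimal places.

c = 0.630

z(H) = -0.3055
z(FA) = -0.9542
c = −½·[z(H) + z(FA)] = −0.5 × (-0.3055 + (-0.9542)) = 0.62985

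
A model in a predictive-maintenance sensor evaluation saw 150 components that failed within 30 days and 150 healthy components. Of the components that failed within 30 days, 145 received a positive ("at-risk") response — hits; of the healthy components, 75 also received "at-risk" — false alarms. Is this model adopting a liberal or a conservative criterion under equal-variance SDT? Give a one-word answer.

z(H) = 1.834, z(FA) = 0.000
c = −½·(z(H) + z(FA)) = -0.917
c < 0 → liberal criterion (biased toward responding “yes”).

liberal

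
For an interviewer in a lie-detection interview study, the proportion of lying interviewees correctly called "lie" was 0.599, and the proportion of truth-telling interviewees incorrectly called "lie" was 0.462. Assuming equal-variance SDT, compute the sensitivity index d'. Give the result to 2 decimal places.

d' = 0.35

Φ⁻¹(H) = Φ⁻¹(0.599) = 0.251
Φ⁻¹(FA) = Φ⁻¹(0.462) = -0.095
d' = z(H) − z(FA) = 0.251 − (-0.095) = 0.346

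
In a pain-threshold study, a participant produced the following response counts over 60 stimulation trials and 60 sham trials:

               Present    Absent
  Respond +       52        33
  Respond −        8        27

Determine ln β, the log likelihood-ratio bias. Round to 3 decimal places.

H = 52/60 = 0.8667
FA = 33/60 = 0.5500
z(0.8667) = 1.1109, z(0.5500) = 0.1257
ln β = −½·[z(H)² − z(FA)²] = −0.5 × (1.2341 − 0.0158) = -0.60915

ln β = -0.609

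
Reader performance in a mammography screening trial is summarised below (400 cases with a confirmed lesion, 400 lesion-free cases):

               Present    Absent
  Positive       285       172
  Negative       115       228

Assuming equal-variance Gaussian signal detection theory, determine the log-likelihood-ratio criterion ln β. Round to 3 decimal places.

H = 285/400 = 0.7125
FA = 172/400 = 0.4300
Φ⁻¹(H) = Φ⁻¹(0.7125) = 0.5607
Φ⁻¹(FA) = Φ⁻¹(0.4300) = -0.1764
ln β = −½·[z(H)² − z(FA)²] = −0.5 × (0.3144 − 0.0311) = -0.14165

ln β = -0.142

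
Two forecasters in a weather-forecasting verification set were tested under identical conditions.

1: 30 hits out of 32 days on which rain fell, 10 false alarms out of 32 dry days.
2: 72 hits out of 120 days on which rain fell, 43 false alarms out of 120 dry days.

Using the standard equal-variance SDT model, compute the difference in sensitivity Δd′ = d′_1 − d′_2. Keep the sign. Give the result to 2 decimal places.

Δd′ = 1.41

1: z(0.9375) = 1.534, z(0.3125) = -0.489, d' = 2.023
2: z(0.6000) = 0.253, z(0.3583) = -0.363, d' = 0.616
Δd' = d'_1 − d'_2 = 2.023 − 0.616 = 1.407
1 has the higher sensitivity.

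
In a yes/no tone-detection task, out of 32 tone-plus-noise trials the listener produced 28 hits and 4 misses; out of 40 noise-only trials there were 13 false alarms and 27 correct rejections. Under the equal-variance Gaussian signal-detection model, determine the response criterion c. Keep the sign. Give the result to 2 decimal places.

H = 28/32 = 0.8750
FA = 13/40 = 0.3250
z(H) = z(0.8750) = 1.1503
z(FA) = z(0.3250) = -0.4538
c = −½·[z(H) + z(FA)] = −0.5 × (1.1503 + (-0.4538)) = -0.34825
c < 0: the listener has a liberal response bias.

c = -0.35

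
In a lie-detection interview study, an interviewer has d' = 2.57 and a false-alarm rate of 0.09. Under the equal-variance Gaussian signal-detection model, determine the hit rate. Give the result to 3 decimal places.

z(false-alarm rate) = z(0.09) = -1.3408
z(H) = z(FA) + d' = -1.3408 + 2.57 = 1.2292
hit rate = Φ(1.2292) = 0.8905

hit rate = 0.891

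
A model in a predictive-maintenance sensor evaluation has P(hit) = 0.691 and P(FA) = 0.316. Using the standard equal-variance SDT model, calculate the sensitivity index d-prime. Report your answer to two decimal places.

d-prime = 0.98

Φ⁻¹(H) = Φ⁻¹(0.691) = 0.4987
Φ⁻¹(FA) = Φ⁻¹(0.316) = -0.4789
d' = z(H) − z(FA) = 0.4987 − (-0.4789) = 0.9776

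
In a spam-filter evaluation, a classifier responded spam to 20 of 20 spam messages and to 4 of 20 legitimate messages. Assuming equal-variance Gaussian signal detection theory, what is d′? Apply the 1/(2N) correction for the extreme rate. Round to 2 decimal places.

d′ = 2.80

The hit rate is 20/20 = 1, so apply the 1/(2N) correction: H → 1 − 1/(2·20) = 0.97500.
z(H) = z(0.97500) = 1.960
z(FA) = z(0.20000) = -0.842
d' = 1.960 − (-0.842) = 2.802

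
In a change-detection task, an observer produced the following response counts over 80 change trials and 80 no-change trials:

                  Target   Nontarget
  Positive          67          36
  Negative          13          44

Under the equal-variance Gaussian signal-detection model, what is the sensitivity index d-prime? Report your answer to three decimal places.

d-prime = 1.110

H = 67/80 = 0.8375
FA = 36/80 = 0.4500
Φ⁻¹(0.8375) = 0.9842, Φ⁻¹(0.4500) = -0.1257
d' = z(H) − z(FA) = 0.9842 − (-0.1257) = 1.1099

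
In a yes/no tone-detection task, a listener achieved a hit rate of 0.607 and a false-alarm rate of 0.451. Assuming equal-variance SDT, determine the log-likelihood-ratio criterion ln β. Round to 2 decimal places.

Φ⁻¹(H) = 0.272
Φ⁻¹(FA) = -0.123
ln β = −½·[z(H)² − z(FA)²] = −0.5 × (0.074 − 0.015) = -0.0295

ln β = -0.03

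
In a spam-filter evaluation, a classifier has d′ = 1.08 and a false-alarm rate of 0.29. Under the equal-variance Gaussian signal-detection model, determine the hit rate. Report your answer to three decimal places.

hit rate = 0.701

z(false-alarm rate) = z(0.29) = -0.5534
z(H) = z(FA) + d' = -0.5534 + 1.08 = 0.5266
hit rate = Φ(0.5266) = 0.7008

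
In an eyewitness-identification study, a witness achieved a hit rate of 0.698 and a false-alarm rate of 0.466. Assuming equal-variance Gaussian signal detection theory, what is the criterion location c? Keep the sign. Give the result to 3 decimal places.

z(H) = 0.5187
z(FA) = -0.0853
c = −½·[z(H) + z(FA)] = −0.5 × (0.5187 + (-0.0853)) = -0.2167
c < 0: the witness has a liberal response bias.

c = -0.217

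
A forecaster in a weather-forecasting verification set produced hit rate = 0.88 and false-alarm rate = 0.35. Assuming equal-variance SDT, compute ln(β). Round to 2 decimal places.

ln β = -0.62

z(0.88) = 1.175, z(0.35) = -0.385
ln β = −½·[z(H)² − z(FA)²] = −0.5 × (1.381 − 0.148) = -0.6165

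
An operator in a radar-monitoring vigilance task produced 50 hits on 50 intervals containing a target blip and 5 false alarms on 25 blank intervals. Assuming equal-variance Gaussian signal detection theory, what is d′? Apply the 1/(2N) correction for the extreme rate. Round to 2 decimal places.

d′ = 3.17

The hit rate is 50/50 = 1, so apply the 1/(2N) correction: H → 1 − 1/(2·50) = 0.99000.
z(H) = z(0.99000) = 2.326
z(FA) = z(0.20000) = -0.842
d' = 2.326 − (-0.842) = 3.168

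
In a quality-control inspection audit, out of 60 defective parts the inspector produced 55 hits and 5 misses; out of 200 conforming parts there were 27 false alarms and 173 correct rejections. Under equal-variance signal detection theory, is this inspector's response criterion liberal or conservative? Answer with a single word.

liberal

z(H) = 1.383, z(FA) = -1.103
c = −½·(z(H) + z(FA)) = -0.140
c < 0 → liberal criterion (biased toward responding “yes”).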